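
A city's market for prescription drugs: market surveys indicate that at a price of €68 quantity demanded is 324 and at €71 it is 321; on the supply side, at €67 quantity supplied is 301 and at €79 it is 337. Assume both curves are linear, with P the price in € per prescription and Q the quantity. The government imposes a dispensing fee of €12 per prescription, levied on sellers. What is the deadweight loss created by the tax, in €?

Demand slope: (321 − 324)/(71 − 68) = -1, so Qd = 392 − P.
Supply slope: (337 − 301)/(79 − 67) = 3, so Qs = 3P + 100.
Without the tax, 392 − P = 3P + 100 gives 4P = 292, so P* = €73 and Q* = 319.
With the tax collected from sellers, supply shifts: Qs = 3(P − 12) + 100.
New equilibrium: consumers pay €82, sellers receive €70, Q = 310. (Wedge: Pb − Ps = 12.)
Quantity falls by |ΔQ| = |319 − 310| = 9.
DWL = ½ · t · |ΔQ| = ½ · 12 · 9 = €54.

Deadweight loss = €54.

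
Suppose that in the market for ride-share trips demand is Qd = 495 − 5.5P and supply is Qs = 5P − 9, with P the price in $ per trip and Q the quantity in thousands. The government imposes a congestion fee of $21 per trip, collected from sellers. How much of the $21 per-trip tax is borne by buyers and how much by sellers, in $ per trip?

Buyers bear $10 per trip; sellers bear $11 per trip.

Without the tax, 495 − 5.5P = 5P − 9 gives 10.5P = 504, so P* = $48 and Q* = 231.
With the tax collected from sellers, supply shifts: Qs = 5(P − 21) − 9.
Solving gives Q = 176 with buyers paying $58 and sellers receiving $37 (the $21 wedge).
Burden on buyers: $10; on sellers: $11. (They sum to $21.)
The less price-elastic side of the market bears the larger share of a per-unit tax.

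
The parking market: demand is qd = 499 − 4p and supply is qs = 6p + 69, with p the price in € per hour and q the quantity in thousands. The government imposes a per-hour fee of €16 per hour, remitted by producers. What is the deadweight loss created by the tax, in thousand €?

Deadweight loss = €307.2 thousand.

Without the tax, 499 − 4p = 6p + 69 gives 10p = 430, so p* = €43 and q* = 327.
With the tax collected from producers, supply shifts: qs = 6(p − 16) + 69.
Solving gives q = 288.6 with consumers paying €52.6 and producers receiving €36.6 (the €16 wedge).
Quantity falls by |ΔQ| = |327 − 288.6| = 38.4.
DWL = ½ · t · |ΔQ| = ½ · 16 · 38.4 = €307.2.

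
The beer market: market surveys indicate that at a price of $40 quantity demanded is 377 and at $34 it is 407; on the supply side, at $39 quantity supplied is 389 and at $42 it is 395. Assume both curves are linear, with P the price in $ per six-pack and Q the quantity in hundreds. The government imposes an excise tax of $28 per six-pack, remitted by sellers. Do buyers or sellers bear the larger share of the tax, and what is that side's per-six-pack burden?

Sellers bear the larger share: $20 per six-pack.

Demand slope: (407 − 377)/(34 − 40) = -5, so Qd = 577 − 5P.
Supply slope: (395 − 389)/(42 − 39) = 2, so Qs = 2P + 311.
Before the tax: set 577 − 5P = 2P + 311 → P* = $38, Q* = 387.
With the tax collected from sellers, supply shifts: Qs = 2(P − 28) + 311.
Solving gives Q = 347 with buyers paying $46 and sellers receiving $18 (the $28 wedge).
Per-six-pack burden: buyers $8, sellers $20.
Sellers take the larger share because supply is less price-elastic here (demand slope 5 vs supply slope 2).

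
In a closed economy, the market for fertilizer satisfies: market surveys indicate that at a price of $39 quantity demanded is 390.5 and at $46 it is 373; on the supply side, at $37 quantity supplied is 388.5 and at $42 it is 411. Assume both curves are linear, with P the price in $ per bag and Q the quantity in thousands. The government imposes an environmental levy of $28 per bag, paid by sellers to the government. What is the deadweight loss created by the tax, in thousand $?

Demand slope: (373 − 390.5)/(46 − 39) = -2.5, so Qd = 488 − 2.5P.
Supply slope: (411 − 388.5)/(42 − 37) = 4.5, so Qs = 4.5P + 222.
Before the tax: set 488 − 2.5P = 4.5P + 222 → P* = $38, Q* = 393.
With the tax collected from sellers, supply shifts: Qs = 4.5(P − 28) + 222.
New equilibrium: consumers pay $56, sellers receive $28, Q = 348. (Wedge: Pb − Ps = 28.)
Quantity falls by |ΔQ| = |393 − 348| = 45.
DWL = ½ · t · |ΔQ| = ½ · 28 · 45 = $630.

Deadweight loss = $630 thousand.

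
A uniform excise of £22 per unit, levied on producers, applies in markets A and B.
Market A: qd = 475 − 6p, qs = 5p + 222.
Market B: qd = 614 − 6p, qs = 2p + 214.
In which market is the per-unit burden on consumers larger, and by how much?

Market A, by £4.5.

Market A: pre-tax p* = £23, q* = 337; post-tax q = 277; per-unit burden on consumers = £10.
Market B: pre-tax p* = £50, q* = 314; post-tax q = 281; per-unit burden on consumers = £5.5.
Difference: £10 vs £5.5 → market A is larger by £4.5.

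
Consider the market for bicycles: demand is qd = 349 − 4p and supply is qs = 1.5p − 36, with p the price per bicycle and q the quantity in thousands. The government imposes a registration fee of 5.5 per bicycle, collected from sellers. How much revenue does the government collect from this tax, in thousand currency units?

Before the tax: set 349 − 4p = 1.5p − 36 → p* = 70, q* = 69.
With the tax collected from sellers, supply shifts: qs = 1.5(p − 5.5) − 36.
Solving gives q = 63 with consumers paying 71.5 and sellers receiving 66 (the 5.5 wedge).
Revenue = t · Q = 5.5 · 63 = 346.5.

Tax revenue = 346.5 thousand.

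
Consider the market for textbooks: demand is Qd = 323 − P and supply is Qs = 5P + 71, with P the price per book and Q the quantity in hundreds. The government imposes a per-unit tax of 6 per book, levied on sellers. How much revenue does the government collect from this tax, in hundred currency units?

Before the tax: set 323 − P = 5P + 71 → P* = 42, Q* = 281.
With the tax collected from sellers, supply shifts: Qs = 5(P − 6) + 71.
Solving gives Q = 276 with buyers paying 47 and sellers receiving 41 (the 6 wedge).
Revenue = t · Q = 6 · 276 = 1656.

Tax revenue = 1656 hundred.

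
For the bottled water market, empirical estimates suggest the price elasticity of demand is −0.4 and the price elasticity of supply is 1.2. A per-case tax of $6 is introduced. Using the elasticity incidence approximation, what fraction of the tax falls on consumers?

Consumers' share ≈ 0.75.

Incidence ratio: consumers' share ≈ εs / (εs + |εd|) = 1.2 / (1.2 + 0.4) = 0.75.
Supply is the more elastic side, so consumers bear the larger share.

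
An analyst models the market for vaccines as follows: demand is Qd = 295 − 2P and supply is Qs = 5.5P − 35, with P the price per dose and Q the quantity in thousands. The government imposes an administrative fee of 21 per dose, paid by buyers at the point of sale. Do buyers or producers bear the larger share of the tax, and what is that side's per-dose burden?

Before the tax: set 295 − 2P = 5.5P − 35 → P* = 44, Q* = 207.
With the tax collected from buyers, demand (in seller-price terms) shifts: Qd = 295 − 2(P + 21).
New equilibrium: buyers pay 59.4, producers receive 38.4, Q = 176.2. (Wedge: Pb − Ps = 21.)
Per-dose burden: buyers 15.4, producers 5.6.
Buyers take the larger share because demand is less price-elastic here (demand slope 2 vs supply slope 5.5).

Buyers bear the larger share: 15.4 per dose.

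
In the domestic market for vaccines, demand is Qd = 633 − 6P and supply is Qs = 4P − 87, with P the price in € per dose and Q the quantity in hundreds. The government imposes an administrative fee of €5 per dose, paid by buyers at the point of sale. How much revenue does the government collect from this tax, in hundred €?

Without the tax, 633 − 6P = 4P − 87 gives 10P = 720, so P* = €72 and Q* = 201.
With the tax collected from buyers, demand (in seller-price terms) shifts: Qd = 633 − 6(P + 5).
Solving gives Q = 189 with buyers paying €74 and producers receiving €69 (the €5 wedge).
Revenue = t · Q = 5 · 189 = €945.

Tax revenue = €945 hundred.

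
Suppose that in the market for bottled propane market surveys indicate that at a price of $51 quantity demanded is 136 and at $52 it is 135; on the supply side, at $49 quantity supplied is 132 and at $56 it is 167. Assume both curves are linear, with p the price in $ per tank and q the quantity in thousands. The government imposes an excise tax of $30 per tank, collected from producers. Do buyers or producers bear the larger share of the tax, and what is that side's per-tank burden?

Buyers bear the larger share: $25 per tank.

Demand slope: (135 − 136)/(52 − 51) = -1, so qd = 187 − p.
Supply slope: (167 − 132)/(56 − 49) = 5, so qs = 5p − 113.
Before the tax: set 187 − p = 5p − 113 → p* = $50, q* = 137.
With the tax collected from producers, supply shifts: qs = 5(p − 30) − 113.
New equilibrium: buyers pay $75, producers receive $45, q = 112. (Wedge: pb − ps = 30.)
Per-tank burden: buyers $25, producers $5.
Buyers take the larger share because demand is less price-elastic here (demand slope 1 vs supply slope 5).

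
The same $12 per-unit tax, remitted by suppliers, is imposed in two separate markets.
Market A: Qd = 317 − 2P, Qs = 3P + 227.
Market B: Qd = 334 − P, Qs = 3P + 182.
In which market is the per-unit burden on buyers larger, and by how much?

Market B, by $1.8.

Market A: pre-tax P* = $18, Q* = 281; post-tax Q = 266.6; per-unit burden on buyers = $7.2.
Market B: pre-tax P* = $38, Q* = 296; post-tax Q = 287; per-unit burden on buyers = $9.
Difference: $7.2 vs $9 → market B is larger by $1.8.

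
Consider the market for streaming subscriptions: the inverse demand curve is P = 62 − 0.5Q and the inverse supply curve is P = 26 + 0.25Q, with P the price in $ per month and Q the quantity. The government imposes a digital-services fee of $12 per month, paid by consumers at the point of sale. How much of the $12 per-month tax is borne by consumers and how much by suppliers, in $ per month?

Consumers bear $8 per month; suppliers bear $4 per month.

Inverting to Q(P) form: Qd = 124 − 2P; Qs = 4P − 104.
Without the tax, 124 − 2P = 4P − 104 gives 6P = 228, so P* = $38 and Q* = 48.
With the tax collected from consumers, demand (in seller-price terms) shifts: Qd = 124 − 2(P + 12).
Solving gives Q = 32 with consumers paying $46 and suppliers receiving $34 (the $12 wedge).
Burden on consumers: $8; on suppliers: $4. (They sum to $12.)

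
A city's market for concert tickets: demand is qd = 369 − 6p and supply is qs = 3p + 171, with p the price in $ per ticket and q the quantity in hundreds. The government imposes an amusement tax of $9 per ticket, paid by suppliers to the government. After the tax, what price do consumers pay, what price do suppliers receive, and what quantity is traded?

Consumers pay $25; suppliers receive $16; quantity = 219.

Before the tax: set 369 − 6p = 3p + 171 → p* = $22, q* = 237.
With the tax collected from suppliers, supply shifts: qs = 3(p − 9) + 171.
Solving gives q = 219 with consumers paying $25 and suppliers receiving $16 (the $9 wedge).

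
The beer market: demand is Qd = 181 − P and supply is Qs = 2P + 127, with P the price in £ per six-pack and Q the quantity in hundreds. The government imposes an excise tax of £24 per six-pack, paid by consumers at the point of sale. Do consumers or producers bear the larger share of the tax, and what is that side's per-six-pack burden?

Consumers bear the larger share: £16 per six-pack.

Without the tax, 181 − P = 2P + 127 gives 3P = 54, so P* = £18 and Q* = 163.
With the tax collected from consumers, demand (in seller-price terms) shifts: Qd = 181 − (P + 24).
Solving gives Q = 147 with consumers paying £34 and producers receiving £10 (the £24 wedge).
Per-six-pack burden: consumers £16, producers £8.
Consumers take the larger share because demand is less price-elastic here (demand slope 1 vs supply slope 2).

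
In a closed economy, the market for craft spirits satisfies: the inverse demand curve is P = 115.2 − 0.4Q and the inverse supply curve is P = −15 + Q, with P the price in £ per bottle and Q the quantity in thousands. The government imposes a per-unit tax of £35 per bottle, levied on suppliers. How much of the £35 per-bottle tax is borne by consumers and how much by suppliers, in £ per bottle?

Consumers bear £10 per bottle; suppliers bear £25 per bottle.

Rewrite in direct form: Qd = 288 − 2.5P and Qs = P + 15.
Without the tax, 288 − 2.5P = P + 15 gives 3.5P = 273, so P* = £78 and Q* = 93.
With the tax collected from suppliers, supply shifts: Qs = (P − 35) + 15.
Solving gives Q = 68 with consumers paying £88 and suppliers receiving £53 (the £35 wedge).
Burden on consumers: £10; on suppliers: £25. (They sum to £35.)
The less price-elastic side of the market bears the larger share of a per-unit tax.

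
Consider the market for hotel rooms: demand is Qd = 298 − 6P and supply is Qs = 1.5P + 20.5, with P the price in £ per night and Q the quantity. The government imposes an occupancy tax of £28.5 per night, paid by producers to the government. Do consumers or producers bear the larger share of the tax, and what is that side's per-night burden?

Producers bear the larger share: £22.8 per night.

Without the tax, 298 − 6P = 1.5P + 20.5 gives 7.5P = 277.5, so P* = £37 and Q* = 76.
With the tax collected from producers, supply shifts: Qs = 1.5(P − 28.5) + 20.5.
Solving gives Q = 41.8 with consumers paying £42.7 and producers receiving £14.2 (the £28.5 wedge).
Per-night burden: consumers £5.7, producers £22.8.
Producers take the larger share because supply is less price-elastic here (demand slope 6 vs supply slope 1.5).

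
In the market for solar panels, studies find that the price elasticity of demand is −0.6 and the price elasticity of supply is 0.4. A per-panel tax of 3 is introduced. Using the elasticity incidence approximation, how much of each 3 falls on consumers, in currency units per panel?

Incidence ratio: consumers' share ≈ εs / (εs + |εd|) = 0.4 / (0.4 + 0.6) = 0.4.
So consumers bear ≈ 0.4 × 3 = 1.2; sellers bear 1.8.

Consumers bear ≈ 1.2 per panel.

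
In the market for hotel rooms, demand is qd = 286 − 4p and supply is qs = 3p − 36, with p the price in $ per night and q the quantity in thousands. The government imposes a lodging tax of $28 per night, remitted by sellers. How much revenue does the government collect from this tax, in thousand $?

Tax revenue = $1512 thousand.

Before the tax: set 286 − 4p = 3p − 36 → p* = $46, q* = 102.
With the tax collected from sellers, supply shifts: qs = 3(p − 28) − 36.
New equilibrium: consumers pay $58, sellers receive $30, q = 54. (Wedge: pb − ps = 28.)
Revenue = t · Q = 28 · 54 = $1512.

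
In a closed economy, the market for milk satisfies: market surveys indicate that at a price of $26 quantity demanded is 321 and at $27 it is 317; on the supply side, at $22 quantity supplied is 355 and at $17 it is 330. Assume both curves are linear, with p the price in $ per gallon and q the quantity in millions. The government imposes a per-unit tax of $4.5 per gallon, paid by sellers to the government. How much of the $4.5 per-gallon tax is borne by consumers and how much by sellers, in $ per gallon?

Consumers bear $2.5 per gallon; sellers bear $2 per gallon.

Demand slope: (317 − 321)/(27 − 26) = -4, so qd = 425 − 4p.
Supply slope: (330 − 355)/(17 − 22) = 5, so qs = 5p + 245.
Before the tax: set 425 − 4p = 5p + 245 → p* = $20, q* = 345.
With the tax collected from sellers, supply shifts: qs = 5(p − 4.5) + 245.
New equilibrium: consumers pay $22.5, sellers receive $18, q = 335. (Wedge: pb − ps = 4.5.)
Burden on consumers: $2.5; on sellers: $2. (They sum to $4.5.)
The less price-elastic side of the market bears the larger share of a per-unit tax.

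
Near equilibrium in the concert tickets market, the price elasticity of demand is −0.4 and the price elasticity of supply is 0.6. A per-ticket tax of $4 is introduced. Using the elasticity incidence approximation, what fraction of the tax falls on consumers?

Incidence ratio: consumers' share ≈ εs / (εs + |εd|) = 0.6 / (0.6 + 0.4) = 0.6.
Supply is the more elastic side, so consumers bear the larger share.

Consumers' share ≈ 0.6.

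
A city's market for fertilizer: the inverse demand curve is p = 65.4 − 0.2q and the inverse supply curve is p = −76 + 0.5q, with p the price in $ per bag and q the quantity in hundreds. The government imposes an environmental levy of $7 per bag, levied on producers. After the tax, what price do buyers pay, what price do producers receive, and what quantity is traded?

Rewrite in direct form: qd = 327 − 5p and qs = 2p + 152.
Without the tax, 327 − 5p = 2p + 152 gives 7p = 175, so p* = $25 and q* = 202.
With the tax collected from producers, supply shifts: qs = 2(p − 7) + 152.
New equilibrium: buyers pay $27, producers receive $20, q = 192. (Wedge: pb − ps = 7.)

Buyers pay $27; producers receive $20; quantity = 192.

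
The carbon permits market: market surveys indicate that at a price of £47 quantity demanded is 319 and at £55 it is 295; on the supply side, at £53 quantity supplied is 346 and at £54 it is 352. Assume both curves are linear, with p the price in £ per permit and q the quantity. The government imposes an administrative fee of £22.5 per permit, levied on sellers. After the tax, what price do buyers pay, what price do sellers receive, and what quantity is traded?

Buyers pay £63; sellers receive £40.5; quantity = 271.

Demand slope: (295 − 319)/(55 − 47) = -3, so qd = 460 − 3p.
Supply slope: (352 − 346)/(54 − 53) = 6, so qs = 6p + 28.
Before the tax: set 460 − 3p = 6p + 28 → p* = £48, q* = 316.
With the tax collected from sellers, supply shifts: qs = 6(p − 22.5) + 28.
New equilibrium: buyers pay £63, sellers receive £40.5, q = 271. (Wedge: pb − ps = 22.5.)
The less price-elastic side of the market bears the larger share of a per-unit tax.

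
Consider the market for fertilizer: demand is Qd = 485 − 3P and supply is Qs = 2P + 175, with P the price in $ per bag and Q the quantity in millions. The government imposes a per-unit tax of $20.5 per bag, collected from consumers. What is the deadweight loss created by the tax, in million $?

Without the tax, 485 − 3P = 2P + 175 gives 5P = 310, so P* = $62 and Q* = 299.
With the tax collected from consumers, demand (in seller-price terms) shifts: Qd = 485 − 3(P + 20.5).
New equilibrium: consumers pay $70.2, sellers receive $49.7, Q = 274.4. (Wedge: Pb − Ps = 20.5.)
Quantity falls by |ΔQ| = |299 − 274.4| = 24.6.
DWL = ½ · t · |ΔQ| = ½ · 20.5 · 24.6 = $252.15.

Deadweight loss = $252.15 million.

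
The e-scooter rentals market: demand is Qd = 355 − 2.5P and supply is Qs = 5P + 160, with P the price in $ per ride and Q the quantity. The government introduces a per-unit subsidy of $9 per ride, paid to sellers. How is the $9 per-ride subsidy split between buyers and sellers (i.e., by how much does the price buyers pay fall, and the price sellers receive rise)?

Buyers gain $6 per ride; sellers gain $3 per ride.

Before the subsidy: set 355 − 2.5P = 5P + 160 → P* = $26, Q* = 290.
With a per-unit subsidy paid to sellers, each receives P + 9 per unit sold, so supply becomes Qs = 5(P + 9) + 160.
New equilibrium: buyers pay $20, sellers receive $29, Q = 305. (Wedge: Pb − Ps = −9.)
Gain to buyers: $6; to sellers: $3. (They sum to $9.)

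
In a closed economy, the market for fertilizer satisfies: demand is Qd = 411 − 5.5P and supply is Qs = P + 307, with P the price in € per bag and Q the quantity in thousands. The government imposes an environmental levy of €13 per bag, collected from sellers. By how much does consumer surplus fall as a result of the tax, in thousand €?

Consumer surplus falls by €635 thousand.

Without the tax, 411 − 5.5P = P + 307 gives 6.5P = 104, so P* = €16 and Q* = 323.
With the tax collected from sellers, supply shifts: Qs = (P − 13) + 307.
Solving gives Q = 312 with buyers paying €18 and sellers receiving €5 (the €13 wedge).
ΔCS is the trapezoid between Q = 312 and Q = 323 of height €2: ½ · (323 + 312) · 2 = €635.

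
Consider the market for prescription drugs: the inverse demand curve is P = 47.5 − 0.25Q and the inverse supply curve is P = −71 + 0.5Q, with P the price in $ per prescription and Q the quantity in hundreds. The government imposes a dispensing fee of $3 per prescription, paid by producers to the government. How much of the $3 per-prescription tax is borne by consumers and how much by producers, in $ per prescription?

Rewrite in direct form: Qd = 190 − 4P and Qs = 2P + 142.
Without the tax, 190 − 4P = 2P + 142 gives 6P = 48, so P* = $8 and Q* = 158.
With the tax collected from producers, supply shifts: Qs = 2(P − 3) + 142.
Solving gives Q = 154 with consumers paying $9 and producers receiving $6 (the $3 wedge).
Burden on consumers: $1; on producers: $2. (They sum to $3.)

Consumers bear $1 per prescription; producers bear $2 per prescription.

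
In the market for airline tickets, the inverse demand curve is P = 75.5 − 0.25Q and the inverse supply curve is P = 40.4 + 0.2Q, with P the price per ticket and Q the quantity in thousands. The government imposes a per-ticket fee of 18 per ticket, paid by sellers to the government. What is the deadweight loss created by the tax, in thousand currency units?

Inverting to Q(P) form: Qd = 302 − 4P; Qs = 5P − 202.
Before the tax: set 302 − 4P = 5P − 202 → P* = 56, Q* = 78.
With the tax collected from sellers, supply shifts: Qs = 5(P − 18) − 202.
Solving gives Q = 38 with consumers paying 66 and sellers receiving 48 (the 18 wedge).
Quantity falls by |ΔQ| = |78 − 38| = 40.
DWL = ½ · t · |ΔQ| = ½ · 18 · 40 = 360.

Deadweight loss = 360 thousand.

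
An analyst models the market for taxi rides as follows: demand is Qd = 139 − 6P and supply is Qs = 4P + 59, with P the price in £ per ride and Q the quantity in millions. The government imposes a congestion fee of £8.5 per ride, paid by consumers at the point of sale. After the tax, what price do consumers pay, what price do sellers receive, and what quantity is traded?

Consumers pay £11.4; sellers receive £2.9; quantity = 70.6.

Before the tax: set 139 − 6P = 4P + 59 → P* = £8, Q* = 91.
With the tax collected from consumers, demand (in seller-price terms) shifts: Qd = 139 − 6(P + 8.5).
New equilibrium: consumers pay £11.4, sellers receive £2.9, Q = 70.6. (Wedge: Pb − Ps = 8.5.)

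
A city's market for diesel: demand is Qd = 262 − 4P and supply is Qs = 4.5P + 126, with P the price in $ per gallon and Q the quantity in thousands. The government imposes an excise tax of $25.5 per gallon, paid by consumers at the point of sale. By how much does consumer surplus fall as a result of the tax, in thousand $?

Before the tax: set 262 − 4P = 4.5P + 126 → P* = $16, Q* = 198.
With the tax collected from consumers, demand (in seller-price terms) shifts: Qd = 262 − 4(P + 25.5).
Solving gives Q = 144 with consumers paying $29.5 and suppliers receiving $4 (the $25.5 wedge).
ΔCS is the trapezoid between Q = 144 and Q = 198 of height $13.5: ½ · (198 + 144) · 13.5 = $2308.5.

Consumer surplus falls by $2308.5 thousand.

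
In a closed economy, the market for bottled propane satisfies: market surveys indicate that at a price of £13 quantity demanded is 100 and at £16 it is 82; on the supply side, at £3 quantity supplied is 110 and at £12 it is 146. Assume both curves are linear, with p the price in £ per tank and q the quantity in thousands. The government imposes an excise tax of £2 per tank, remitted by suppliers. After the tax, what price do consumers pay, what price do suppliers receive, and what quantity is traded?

Demand slope: (82 − 100)/(16 − 13) = -6, so qd = 178 − 6p.
Supply slope: (146 − 110)/(12 − 3) = 4, so qs = 4p + 98.
Before the tax: set 178 − 6p = 4p + 98 → p* = £8, q* = 130.
With the tax collected from suppliers, supply shifts: qs = 4(p − 2) + 98.
Solving gives q = 125.2 with consumers paying £8.8 and suppliers receiving £6.8 (the £2 wedge).
The less price-elastic side of the market bears the larger share of a per-unit tax.

Consumers pay £8.8; suppliers receive £6.8; quantity = 125.2.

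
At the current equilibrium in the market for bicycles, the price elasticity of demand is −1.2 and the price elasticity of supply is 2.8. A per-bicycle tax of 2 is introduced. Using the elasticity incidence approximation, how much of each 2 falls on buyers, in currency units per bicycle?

Buyers bear ≈ 1.4 per bicycle.

Incidence ratio: buyers' share ≈ εs / (εs + |εd|) = 2.8 / (2.8 + 1.2) = 0.7.
So buyers bear ≈ 0.7 × 2 = 1.4; producers bear 0.6.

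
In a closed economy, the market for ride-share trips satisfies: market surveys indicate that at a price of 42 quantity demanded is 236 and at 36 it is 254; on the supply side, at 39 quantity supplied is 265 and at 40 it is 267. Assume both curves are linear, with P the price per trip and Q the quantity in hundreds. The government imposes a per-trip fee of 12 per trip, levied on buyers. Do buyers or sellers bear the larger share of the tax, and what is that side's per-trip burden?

Demand slope: (254 − 236)/(36 − 42) = -3, so Qd = 362 − 3P.
Supply slope: (267 − 265)/(40 − 39) = 2, so Qs = 2P + 187.
Without the tax, 362 − 3P = 2P + 187 gives 5P = 175, so P* = 35 and Q* = 257.
With the tax collected from buyers, demand (in seller-price terms) shifts: Qd = 362 − 3(P + 12).
Solving gives Q = 242.6 with buyers paying 39.8 and sellers receiving 27.8 (the 12 wedge).
Per-trip burden: buyers 4.8, sellers 7.2.
Sellers take the larger share because supply is less price-elastic here (demand slope 3 vs supply slope 2).
The less price-elastic side of the market bears the larger share of a per-unit tax.

Sellers bear the larger share: 7.2 per trip.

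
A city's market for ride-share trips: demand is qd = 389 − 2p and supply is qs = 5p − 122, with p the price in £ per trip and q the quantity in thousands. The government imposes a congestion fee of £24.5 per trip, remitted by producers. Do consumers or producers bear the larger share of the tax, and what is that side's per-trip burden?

Before the tax: set 389 − 2p = 5p − 122 → p* = £73, q* = 243.
With the tax collected from producers, supply shifts: qs = 5(p − 24.5) − 122.
New equilibrium: consumers pay £90.5, producers receive £66, q = 208. (Wedge: pb − ps = 24.5.)
Per-trip burden: consumers £17.5, producers £7.
Consumers take the larger share because demand is less price-elastic here (demand slope 2 vs supply slope 5).
The less price-elastic side of the market bears the larger share of a per-unit tax.

Consumers bear the larger share: £17.5 per trip.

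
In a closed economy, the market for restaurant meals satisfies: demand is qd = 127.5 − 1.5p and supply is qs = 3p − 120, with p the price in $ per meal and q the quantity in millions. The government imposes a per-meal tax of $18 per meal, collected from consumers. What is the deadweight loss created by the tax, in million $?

Deadweight loss = $162 million.

Without the tax, 127.5 − 1.5p = 3p − 120 gives 4.5p = 247.5, so p* = $55 and q* = 45.
With the tax collected from consumers, demand (in seller-price terms) shifts: qd = 127.5 − 1.5(p + 18).
Solving gives q = 27 with consumers paying $67 and sellers receiving $49 (the $18 wedge).
Quantity falls by |ΔQ| = |45 − 27| = 18.
DWL = ½ · t · |ΔQ| = ½ · 18 · 18 = $162.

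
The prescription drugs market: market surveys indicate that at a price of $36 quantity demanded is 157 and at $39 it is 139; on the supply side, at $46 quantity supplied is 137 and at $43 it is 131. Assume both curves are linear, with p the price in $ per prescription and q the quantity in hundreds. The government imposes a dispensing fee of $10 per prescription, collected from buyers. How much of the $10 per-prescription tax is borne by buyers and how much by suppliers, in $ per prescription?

Buyers bear $2.5 per prescription; suppliers bear $7.5 per prescription.

Demand slope: (139 − 157)/(39 − 36) = -6, so qd = 373 − 6p.
Supply slope: (131 − 137)/(43 − 46) = 2, so qs = 2p + 45.
Without the tax, 373 − 6p = 2p + 45 gives 8p = 328, so p* = $41 and q* = 127.
With the tax collected from buyers, demand (in seller-price terms) shifts: qd = 373 − 6(p + 10).
Solving gives q = 112 with buyers paying $43.5 and suppliers receiving $33.5 (the $10 wedge).
Burden on buyers: $2.5; on suppliers: $7.5. (They sum to $10.)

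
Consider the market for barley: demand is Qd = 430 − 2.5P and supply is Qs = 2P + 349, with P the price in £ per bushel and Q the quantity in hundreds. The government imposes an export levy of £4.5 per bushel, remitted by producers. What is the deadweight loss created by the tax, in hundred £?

Deadweight loss = £11.25 hundred.

Before the tax: set 430 − 2.5P = 2P + 349 → P* = £18, Q* = 385.
With the tax collected from producers, supply shifts: Qs = 2(P − 4.5) + 349.
New equilibrium: buyers pay £20, producers receive £15.5, Q = 380. (Wedge: Pb − Ps = 4.5.)
Quantity falls by |ΔQ| = |385 − 380| = 5.
DWL = ½ · t · |ΔQ| = ½ · 4.5 · 5 = £11.25.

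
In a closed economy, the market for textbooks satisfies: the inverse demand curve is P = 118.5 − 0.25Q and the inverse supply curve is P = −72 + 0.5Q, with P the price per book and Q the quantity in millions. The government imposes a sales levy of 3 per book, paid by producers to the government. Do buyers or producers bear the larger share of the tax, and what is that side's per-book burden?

Producers bear the larger share: 2 per book.

Inverting to Q(P) form: Qd = 474 − 4P; Qs = 2P + 144.
Before the tax: set 474 − 4P = 2P + 144 → P* = 55, Q* = 254.
With the tax collected from producers, supply shifts: Qs = 2(P − 3) + 144.
New equilibrium: buyers pay 56, producers receive 53, Q = 250. (Wedge: Pb − Ps = 3.)
Per-book burden: buyers 1, producers 2.
Producers take the larger share because supply is less price-elastic here (demand slope 4 vs supply slope 2).
The less price-elastic side of the market bears the larger share of a per-unit tax.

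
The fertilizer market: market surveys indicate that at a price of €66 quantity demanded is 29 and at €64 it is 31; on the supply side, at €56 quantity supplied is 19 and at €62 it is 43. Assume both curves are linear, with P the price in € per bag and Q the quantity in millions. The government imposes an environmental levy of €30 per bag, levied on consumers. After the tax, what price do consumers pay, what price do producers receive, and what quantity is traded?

Demand slope: (31 − 29)/(64 − 66) = -1, so Qd = 95 − P.
Supply slope: (43 − 19)/(62 − 56) = 4, so Qs = 4P − 205.
Without the tax, 95 − P = 4P − 205 gives 5P = 300, so P* = €60 and Q* = 35.
With the tax collected from consumers, demand (in seller-price terms) shifts: Qd = 95 − (P + 30).
Solving gives Q = 11 with consumers paying €84 and producers receiving €54 (the €30 wedge).
The less price-elastic side of the market bears the larger share of a per-unit tax.

Consumers pay €84; producers receive €54; quantity = 11.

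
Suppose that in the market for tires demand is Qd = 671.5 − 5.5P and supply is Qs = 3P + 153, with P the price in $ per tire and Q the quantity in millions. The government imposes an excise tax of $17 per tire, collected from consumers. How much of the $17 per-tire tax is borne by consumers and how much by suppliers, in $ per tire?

Consumers bear $6 per tire; suppliers bear $11 per tire.

Before the tax: set 671.5 − 5.5P = 3P + 153 → P* = $61, Q* = 336.
With the tax collected from consumers, demand (in seller-price terms) shifts: Qd = 671.5 − 5.5(P + 17).
New equilibrium: consumers pay $67, suppliers receive $50, Q = 303. (Wedge: Pb − Ps = 17.)
Burden on consumers: $6; on suppliers: $11. (They sum to $17.)
The less price-elastic side of the market bears the larger share of a per-unit tax.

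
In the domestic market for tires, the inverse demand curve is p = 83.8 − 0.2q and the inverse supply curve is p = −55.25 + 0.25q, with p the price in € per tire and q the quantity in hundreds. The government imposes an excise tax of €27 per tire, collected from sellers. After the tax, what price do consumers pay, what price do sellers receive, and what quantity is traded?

Consumers pay €34; sellers receive €7; quantity = 249.

Rewrite in direct form: qd = 419 − 5p and qs = 4p + 221.
Before the tax: set 419 − 5p = 4p + 221 → p* = €22, q* = 309.
With the tax collected from sellers, supply shifts: qs = 4(p − 27) + 221.
Solving gives q = 249 with consumers paying €34 and sellers receiving €7 (the €27 wedge).
The less price-elastic side of the market bears the larger share of a per-unit tax.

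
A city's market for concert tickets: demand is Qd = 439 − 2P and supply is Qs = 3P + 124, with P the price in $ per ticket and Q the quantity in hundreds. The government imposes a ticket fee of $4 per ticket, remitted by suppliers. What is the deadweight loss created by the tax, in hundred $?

Before the tax: set 439 − 2P = 3P + 124 → P* = $63, Q* = 313.
With the tax collected from suppliers, supply shifts: Qs = 3(P − 4) + 124.
Solving gives Q = 308.2 with consumers paying $65.4 and suppliers receiving $61.4 (the $4 wedge).
Quantity falls by |ΔQ| = |313 − 308.2| = 4.8.
DWL = ½ · t · |ΔQ| = ½ · 4 · 4.8 = $9.6.

Deadweight loss = $9.6 hundred.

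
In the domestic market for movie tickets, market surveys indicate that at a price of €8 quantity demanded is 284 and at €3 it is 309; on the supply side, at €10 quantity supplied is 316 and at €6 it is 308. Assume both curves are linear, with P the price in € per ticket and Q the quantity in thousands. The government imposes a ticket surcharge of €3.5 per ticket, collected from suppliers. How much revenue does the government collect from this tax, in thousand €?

Tax revenue = €1046.5 thousand.

Demand slope: (309 − 284)/(3 − 8) = -5, so Qd = 324 − 5P.
Supply slope: (308 − 316)/(6 − 10) = 2, so Qs = 2P + 296.
Before the tax: set 324 − 5P = 2P + 296 → P* = €4, Q* = 304.
With the tax collected from suppliers, supply shifts: Qs = 2(P − 3.5) + 296.
Solving gives Q = 299 with buyers paying €5 and suppliers receiving €1.5 (the €3.5 wedge).
Revenue = t · Q = 3.5 · 299 = €1046.5.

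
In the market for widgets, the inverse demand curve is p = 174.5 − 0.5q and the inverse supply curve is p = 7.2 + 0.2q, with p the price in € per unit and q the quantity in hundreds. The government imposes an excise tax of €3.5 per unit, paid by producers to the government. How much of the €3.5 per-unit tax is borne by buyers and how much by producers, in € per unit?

Buyers bear €2.5 per unit; producers bear €1 per unit.

Inverting to q(p) form: qd = 349 − 2p; qs = 5p − 36.
Without the tax, 349 − 2p = 5p − 36 gives 7p = 385, so p* = €55 and q* = 239.
With the tax collected from producers, supply shifts: qs = 5(p − 3.5) − 36.
Solving gives q = 234 with buyers paying €57.5 and producers receiving €54 (the €3.5 wedge).
Burden on buyers: €2.5; on producers: €1. (They sum to €3.5.)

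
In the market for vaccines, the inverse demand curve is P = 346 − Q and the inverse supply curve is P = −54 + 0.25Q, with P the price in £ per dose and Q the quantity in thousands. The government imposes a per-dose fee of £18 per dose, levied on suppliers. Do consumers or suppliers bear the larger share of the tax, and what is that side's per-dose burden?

Consumers bear the larger share: £14.4 per dose.

Rewrite in direct form: Qd = 346 − P and Qs = 4P + 216.
Without the tax, 346 − P = 4P + 216 gives 5P = 130, so P* = £26 and Q* = 320.
With the tax collected from suppliers, supply shifts: Qs = 4(P − 18) + 216.
Solving gives Q = 305.6 with consumers paying £40.4 and suppliers receiving £22.4 (the £18 wedge).
Per-dose burden: consumers £14.4, suppliers £3.6.
Consumers take the larger share because demand is less price-elastic here (demand slope 1 vs supply slope 4).
The less price-elastic side of the market bears the larger share of a per-unit tax.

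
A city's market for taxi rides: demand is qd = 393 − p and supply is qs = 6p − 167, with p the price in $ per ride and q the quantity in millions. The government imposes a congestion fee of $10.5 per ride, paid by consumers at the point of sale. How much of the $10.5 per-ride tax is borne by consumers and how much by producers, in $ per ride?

Without the tax, 393 − p = 6p − 167 gives 7p = 560, so p* = $80 and q* = 313.
With the tax collected from consumers, demand (in seller-price terms) shifts: qd = 393 − (p + 10.5).
New equilibrium: consumers pay $89, producers receive $78.5, q = 304. (Wedge: pb − ps = 10.5.)
Burden on consumers: $9; on producers: $1.5. (They sum to $10.5.)
The less price-elastic side of the market bears the larger share of a per-unit tax.

Consumers bear $9 per ride; producers bear $1.5 per ride.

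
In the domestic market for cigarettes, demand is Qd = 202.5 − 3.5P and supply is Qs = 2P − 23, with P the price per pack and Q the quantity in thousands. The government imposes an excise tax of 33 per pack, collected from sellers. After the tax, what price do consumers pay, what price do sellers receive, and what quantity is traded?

Before the tax: set 202.5 − 3.5P = 2P − 23 → P* = 41, Q* = 59.
With the tax collected from sellers, supply shifts: Qs = 2(P − 33) − 23.
New equilibrium: consumers pay 53, sellers receive 20, Q = 17. (Wedge: Pb − Ps = 33.)
The less price-elastic side of the market bears the larger share of a per-unit tax.

Consumers pay 53; sellers receive 20; quantity = 17.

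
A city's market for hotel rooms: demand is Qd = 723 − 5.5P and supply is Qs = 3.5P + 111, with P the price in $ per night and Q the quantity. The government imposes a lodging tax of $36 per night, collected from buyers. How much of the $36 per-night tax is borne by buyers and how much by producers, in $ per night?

Buyers bear $14 per night; producers bear $22 per night.

Before the tax: set 723 − 5.5P = 3.5P + 111 → P* = $68, Q* = 349.
With the tax collected from buyers, demand (in seller-price terms) shifts: Qd = 723 − 5.5(P + 36).
Solving gives Q = 272 with buyers paying $82 and producers receiving $46 (the $36 wedge).
Burden on buyers: $14; on producers: $22. (They sum to $36.)
The less price-elastic side of the market bears the larger share of a per-unit tax.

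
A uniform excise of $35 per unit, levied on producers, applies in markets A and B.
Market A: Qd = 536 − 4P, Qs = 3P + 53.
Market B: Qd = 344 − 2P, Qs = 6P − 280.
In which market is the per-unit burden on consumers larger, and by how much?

Market A: pre-tax P* = $69, Q* = 260; post-tax Q = 200; per-unit burden on consumers = $15.
Market B: pre-tax P* = $78, Q* = 188; post-tax Q = 135.5; per-unit burden on consumers = $26.25.
Difference: $15 vs $26.25 → market B is larger by $11.25.

Market B, by $11.25.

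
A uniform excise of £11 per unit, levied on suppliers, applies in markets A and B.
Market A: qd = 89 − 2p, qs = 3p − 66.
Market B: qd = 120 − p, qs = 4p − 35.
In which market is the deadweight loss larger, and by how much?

Market A: pre-tax p* = £31, q* = 27; post-tax q = 13.8; deadweight loss = £72.6.
Market B: pre-tax p* = £31, q* = 89; post-tax q = 80.2; deadweight loss = £48.4.
Difference: £72.6 vs £48.4 → market A is larger by £24.2.

Market A, by £24.2.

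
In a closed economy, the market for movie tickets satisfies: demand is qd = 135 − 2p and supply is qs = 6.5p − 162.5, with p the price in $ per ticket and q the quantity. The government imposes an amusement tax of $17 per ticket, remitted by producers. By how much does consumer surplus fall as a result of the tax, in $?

Consumer surplus falls by $676.

Before the tax: set 135 − 2p = 6.5p − 162.5 → p* = $35, q* = 65.
With the tax collected from producers, supply shifts: qs = 6.5(p − 17) − 162.5.
Solving gives q = 39 with buyers paying $48 and producers receiving $31 (the $17 wedge).
ΔCS is the trapezoid between Q = 39 and Q = 65 of height $13: ½ · (65 + 39) · 13 = $676.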